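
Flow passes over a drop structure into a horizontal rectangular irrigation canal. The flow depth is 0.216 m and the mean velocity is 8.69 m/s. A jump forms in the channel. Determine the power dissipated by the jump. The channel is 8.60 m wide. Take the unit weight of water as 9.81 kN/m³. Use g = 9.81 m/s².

P = 362 kW

Fr₁ = V₁/√(g·y₁) = 8.69/√(9.81×0.216) = 5.97.
Conjugate-depth relation: y₂/y₁ = ½[√(1 + 8Fr₁²) − 1] = ½[√286.1 − 1] = 7.96.
y₂ = 7.96 × 0.216 = 1.72 m.
Head loss: ΔE = (y₂ − y₁)³/(4y₁y₂) = (1.72 − 0.216)³/(4×0.216×1.72) = 3.39/1.49 = 2.29 m.
q = V₁·y₁ = 8.69 × 0.216 = 1.88 m²/s. Q = q·b = 1.88 × 8.60 = 16.1 m³/s. P = γ·Q·ΔE = 9.81 × 16.1 × 2.29 = 362 kW.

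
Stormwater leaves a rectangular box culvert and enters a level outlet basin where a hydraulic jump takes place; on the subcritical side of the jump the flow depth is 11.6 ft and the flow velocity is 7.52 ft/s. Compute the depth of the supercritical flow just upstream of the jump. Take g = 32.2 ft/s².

y₁ = 2.82 ft

Fr₂ = V₂/√(g·y₂) = 7.52/√(32.2×11.6) = 0.389.
The Bélanger relation is symmetric: y₁/y₂ = ½[√(1 + 8Fr₂²) − 1] = ½[√2.211 − 1] = 0.244.
y₁ = 0.244 × 11.6 = 2.82 ft.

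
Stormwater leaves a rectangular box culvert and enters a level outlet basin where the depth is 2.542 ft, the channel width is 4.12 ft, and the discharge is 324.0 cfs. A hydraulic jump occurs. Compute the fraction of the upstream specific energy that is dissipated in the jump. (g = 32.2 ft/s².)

q = Q/b = 324.0/4.12 = 78.64 ft²/s; V₁ = q/y₁ = 30.94 ft/s. Fr₁ = V₁/√(g·y₁) = 3.419.
Sequent-depth ratio: y₂/y₁ = ½[√(1 + 8Fr₁²) − 1] = ½[√94.541 − 1] = 4.362.
y₂ = 4.362 × 2.542 = 11.09 ft.
E₁ = y₁ + V₁²/2g = 17.40 ft. ΔE = (y₂ − y₁)³/(4y₁y₂) = 5.535 ft. ΔE/E₁ = 5.535/17.40 = 0.318.

ΔE/E₁ = 0.318 (31.8%)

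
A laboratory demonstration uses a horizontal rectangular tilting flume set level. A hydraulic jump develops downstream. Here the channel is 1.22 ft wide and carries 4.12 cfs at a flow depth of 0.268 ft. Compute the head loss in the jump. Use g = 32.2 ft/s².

ΔE = 1.16 ft

q = Q/b = 4.12/1.22 = 3.38 ft²/s; V₁ = q/y₁ = 12.6 ft/s. Fr₁ = V₁/√(g·y₁) = 4.29.
Sequent-depth ratio: y₂/y₁ = ½[√(1 + 8Fr₁²) − 1] = ½[√148.2 − 1] = 5.59.
y₂ = 5.59 × 0.268 = 1.50 ft.
V₂ = q/y₂ = 3.38/1.50 = 2.26 ft/s. E₁ = y₁ + V₁²/2g = 2.73 ft; E₂ = y₂ + V₂²/2g = 1.58 ft. ΔE = E₁ − E₂ = 1.16 ft.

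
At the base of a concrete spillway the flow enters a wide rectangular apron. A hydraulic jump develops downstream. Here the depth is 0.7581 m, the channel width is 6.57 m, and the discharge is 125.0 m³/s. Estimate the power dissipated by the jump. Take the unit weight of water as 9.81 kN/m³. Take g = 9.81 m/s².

q = Q/b = 125.0/6.57 = 19.03 m²/s; V₁ = q/y₁ = 25.10 m/s. Fr₁ = V₁/√(g·y₁) = 9.203.
Conjugate-depth relation: y₂/y₁ = ½[√(1 + 8Fr₁²) − 1] = ½[√678.53 − 1] = 12.52.
y₂ = 12.52 × 0.7581 = 9.495 m.
V₂ = q/y₂ = 19.03/9.495 = 2.004 m/s. E₁ = y₁ + V₁²/2g = 32.86 m; E₂ = y₂ + V₂²/2g = 9.699 m. ΔE = E₁ − E₂ = 23.16 m.
P = γ·Q·ΔE = 9.81 × 125.0 × 23.16 = 28401 kW.

P = 28401 kW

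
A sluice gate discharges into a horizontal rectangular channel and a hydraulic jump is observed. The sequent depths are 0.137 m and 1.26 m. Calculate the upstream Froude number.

Fr₁ = 6.85

For a rectangular channel the momentum equation gives q² = ½·g·y₁·y₂·(y₁ + y₂) = ½×9.81×0.137×1.26×1.40 = 1.18.
q = √1.18 = 1.09 m²/s.
V₁ = q/y₁ = 7.94 m/s; Fr₁ = V₁/√(g·y₁) = 6.85.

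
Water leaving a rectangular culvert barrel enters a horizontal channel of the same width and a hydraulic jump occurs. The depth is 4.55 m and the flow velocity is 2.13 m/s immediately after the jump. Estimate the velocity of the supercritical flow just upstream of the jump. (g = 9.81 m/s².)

V₁ = 12.3 m/s

Fr₂ = V₂/√(g·y₂) = 2.13/√(9.81×4.55) = 0.319.
The Bélanger relation is symmetric: y₁/y₂ = ½[√(1 + 8Fr₂²) − 1] = ½[√1.813 − 1] = 0.173.
y₁ = 0.173 × 4.55 = 0.788 m.
V₁ = q/y₁ = 9.69/0.788 = 12.3 m/s.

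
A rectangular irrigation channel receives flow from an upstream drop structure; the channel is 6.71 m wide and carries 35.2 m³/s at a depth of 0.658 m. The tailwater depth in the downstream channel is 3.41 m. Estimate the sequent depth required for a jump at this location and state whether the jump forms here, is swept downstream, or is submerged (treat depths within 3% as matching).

y₂ = 2.61 m; the jump is submerged

q = Q/b = 35.2/6.71 = 5.25 m²/s; V₁ = q/y₁ = 7.97 m/s. Fr₁ = V₁/√(g·y₁) = 3.14.
Bélanger equation: y₂/y₁ = ½[√(1 + 8Fr₁²) − 1] = ½[√79.77 − 1] = 3.97.
y₂ = 3.97 × 0.658 = 2.61 m.
Tailwater y_tw = 3.41 m: y_tw > y₂, so the jump is submerged.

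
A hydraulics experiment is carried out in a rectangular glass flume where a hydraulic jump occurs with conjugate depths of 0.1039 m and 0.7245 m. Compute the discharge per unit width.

q = 0.5531 m²/s

For a rectangular channel the momentum equation gives q² = ½·g·y₁·y₂·(y₁ + y₂) = ½×9.81×0.1039×0.7245×0.8284 = 0.3059.
q = √0.3059 = 0.5531 m²/s.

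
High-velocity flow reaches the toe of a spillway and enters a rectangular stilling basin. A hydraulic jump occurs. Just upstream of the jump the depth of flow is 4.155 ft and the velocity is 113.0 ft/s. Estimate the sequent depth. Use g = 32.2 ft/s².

Fr₁ = V₁/√(g·y₁) = 113.0/√(32.2×4.155) = 9.769.
From the momentum equation for a rectangular channel, y₂/y₁ = ½[√(1 + 8Fr₁²) − 1] = ½[√764.52 − 1] = 13.32.
y₂ = 13.32 × 4.155 = 55.37 ft.

y₂ = 55.37 ft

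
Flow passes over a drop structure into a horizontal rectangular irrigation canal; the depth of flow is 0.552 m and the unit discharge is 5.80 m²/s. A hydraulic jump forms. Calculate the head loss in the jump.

ΔE = 2.76 m

V₁ = q/y₁ = 5.80/0.552 = 10.5 m/s. Fr₁ = V₁/√(g·y₁) = 10.5/√(9.81×0.552) = 4.52.
Sequent-depth ratio: y₂/y₁ = ½[√(1 + 8Fr₁²) − 1] = ½[√164.1 − 1] = 5.91.
y₂ = 5.91 × 0.552 = 3.26 m.
Head loss: ΔE = (y₂ − y₁)³/(4y₁y₂) = (3.26 − 0.552)³/(4×0.552×3.26) = 19.9/7.20 = 2.76 m.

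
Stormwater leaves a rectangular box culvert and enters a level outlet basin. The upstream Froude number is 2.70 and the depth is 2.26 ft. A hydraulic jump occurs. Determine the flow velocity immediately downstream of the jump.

V₂ = 6.87 ft/s

Fr₁ = 2.70 (given).
Conjugate-depth relation: y₂/y₁ = ½[√(1 + 8Fr₁²) − 1] = ½[√59.32 − 1] = 3.35.
y₂ = 3.35 × 2.26 = 7.57 ft.
V₁ = Fr₁·√(g·y₁) = 2.70×√(32.2×2.26) = 23.0 ft/s; q = V₁·y₁ = 52.1 ft²/s.
V₂ = q/y₂ = 52.1/7.57 = 6.87 ft/s.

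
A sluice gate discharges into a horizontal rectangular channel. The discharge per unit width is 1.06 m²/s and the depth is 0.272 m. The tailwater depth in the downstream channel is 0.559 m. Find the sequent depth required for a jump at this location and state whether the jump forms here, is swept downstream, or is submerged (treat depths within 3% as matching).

V₁ = q/y₁ = 1.06/0.272 = 3.90 m/s. Fr₁ = V₁/√(g·y₁) = 3.90/√(9.81×0.272) = 2.39.
Bélanger equation: y₂/y₁ = ½[√(1 + 8Fr₁²) − 1] = ½[√46.53 − 1] = 2.91.
y₂ = 2.91 × 0.272 = 0.792 m.
Tailwater y_tw = 0.559 m: y_tw < y₂, so the jump is swept downstream.

y₂ = 0.792 m; the jump is swept downstream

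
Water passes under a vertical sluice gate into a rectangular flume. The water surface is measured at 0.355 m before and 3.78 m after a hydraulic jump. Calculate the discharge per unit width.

q = 5.22 m²/s

For a rectangular channel the momentum equation gives q² = ½·g·y₁·y₂·(y₁ + y₂) = ½×9.81×0.355×3.78×4.13 = 27.2.
q = √27.2 = 5.22 m²/s.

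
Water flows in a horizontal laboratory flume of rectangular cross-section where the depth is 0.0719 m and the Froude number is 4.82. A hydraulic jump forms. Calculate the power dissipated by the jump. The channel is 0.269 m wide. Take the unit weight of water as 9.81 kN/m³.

Fr₁ = 4.82 (given).
Sequent-depth ratio: y₂/y₁ = ½[√(1 + 8Fr₁²) − 1] = ½[√186.9 − 1] = 6.33.
y₂ = 6.33 × 0.0719 = 0.455 m.
Head loss: ΔE = (y₂ − y₁)³/(4y₁y₂) = (0.455 − 0.0719)³/(4×0.0719×0.455) = 0.0564/0.131 = 0.431 m.
V₁ = Fr₁·√(g·y₁) = 4.82×√(9.81×0.0719) = 4.05 m/s; q = V₁·y₁ = 0.291 m²/s. Q = q·b = 0.291 × 0.269 = 0.0783 m³/s. P = γ·Q·ΔE = 9.81 × 0.0783 × 0.431 = 0.331 kW.

P = 0.331 kW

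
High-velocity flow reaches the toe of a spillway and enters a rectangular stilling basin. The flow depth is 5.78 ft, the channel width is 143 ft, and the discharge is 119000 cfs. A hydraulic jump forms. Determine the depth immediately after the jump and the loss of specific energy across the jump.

y₂ = 83.4 ft; ΔE = 243 ft

q = Q/b = 119000/143 = 832 ft²/s; V₁ = q/y₁ = 144 ft/s. Fr₁ = V₁/√(g·y₁) = 10.6.
By Bélanger, y₂/y₁ = ½[√(1 + 8Fr₁²) − 1] = ½[√892.0 − 1] = 14.4.
y₂ = 14.4 × 5.78 = 83.4 ft.
Head loss: ΔE = (y₂ − y₁)³/(4y₁y₂) = (83.4 − 5.78)³/(4×5.78×83.4) = 468071/1929 = 243 ft.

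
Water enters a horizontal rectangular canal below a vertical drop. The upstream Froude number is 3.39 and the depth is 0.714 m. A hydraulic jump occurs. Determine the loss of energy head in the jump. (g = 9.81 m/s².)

Fr₁ = 3.39 (given).
By Bélanger, y₂/y₁ = ½[√(1 + 8Fr₁²) − 1] = ½[√92.94 − 1] = 4.32.
y₂ = 4.32 × 0.714 = 3.08 m.
V₁ = Fr₁·√(g·y₁) = 3.39×√(9.81×0.714) = 8.97 m/s; q = V₁·y₁ = 6.41 m²/s. V₂ = q/y₂ = 6.41/3.08 = 2.08 m/s. E₁ = y₁ + V₁²/2g = 4.82 m; E₂ = y₂ + V₂²/2g = 3.30 m. ΔE = E₁ − E₂ = 1.51 m.

ΔE = 1.51 m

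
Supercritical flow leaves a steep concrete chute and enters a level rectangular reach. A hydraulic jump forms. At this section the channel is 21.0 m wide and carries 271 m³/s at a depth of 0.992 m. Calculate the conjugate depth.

y₂ = 5.38 m

q = Q/b = 271/21.0 = 12.9 m²/s; V₁ = q/y₁ = 13.0 m/s. Fr₁ = V₁/√(g·y₁) = 4.17.
From the momentum equation for a rectangular channel, y₂/y₁ = ½[√(1 + 8Fr₁²) − 1] = ½[√140.1 − 1] = 5.42.
y₂ = 5.42 × 0.992 = 5.38 m.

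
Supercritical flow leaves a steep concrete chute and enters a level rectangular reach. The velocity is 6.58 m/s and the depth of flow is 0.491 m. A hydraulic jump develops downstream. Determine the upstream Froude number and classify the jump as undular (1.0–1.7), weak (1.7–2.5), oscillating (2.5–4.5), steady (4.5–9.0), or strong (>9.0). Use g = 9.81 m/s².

Fr₁ = V₁/√(g·y₁) = 6.58/√(9.81×0.491) = 3.00.
Fr₁ = 3.00 lies in the oscillating range.

Fr₁ = 3.00; oscillating jump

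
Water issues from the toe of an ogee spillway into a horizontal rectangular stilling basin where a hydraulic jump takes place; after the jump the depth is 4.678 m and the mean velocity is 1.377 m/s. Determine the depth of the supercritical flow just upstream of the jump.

Fr₂ = V₂/√(g·y₂) = 1.377/√(9.81×4.678) = 0.2033.
Since the conjugate-depth ratio holds either way, y₁/y₂ = ½[√(1 + 8Fr₂²) − 1] = ½[√1.3305 − 1] = 0.07675.
y₁ = 0.07675 × 4.678 = 0.3590 m.

y₁ = 0.3590 m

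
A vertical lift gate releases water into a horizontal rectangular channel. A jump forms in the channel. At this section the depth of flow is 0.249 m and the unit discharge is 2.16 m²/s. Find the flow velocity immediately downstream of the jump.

V₁ = q/y₁ = 2.16/0.249 = 8.67 m/s. Fr₁ = V₁/√(g·y₁) = 8.67/√(9.81×0.249) = 5.55.
Conjugate-depth relation: y₂/y₁ = ½[√(1 + 8Fr₁²) − 1] = ½[√247.5 − 1] = 7.37.
y₂ = 7.37 × 0.249 = 1.83 m.
V₂ = q/y₂ = 2.16/1.83 = 1.18 m/s.

V₂ = 1.18 m/s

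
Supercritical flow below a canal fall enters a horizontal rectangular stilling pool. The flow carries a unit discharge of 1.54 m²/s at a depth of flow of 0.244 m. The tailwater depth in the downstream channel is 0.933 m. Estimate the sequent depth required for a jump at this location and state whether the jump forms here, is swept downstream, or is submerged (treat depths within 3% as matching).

y₂ = 1.29 m; the jump is swept downstream

V₁ = q/y₁ = 1.54/0.244 = 6.31 m/s. Fr₁ = V₁/√(g·y₁) = 6.31/√(9.81×0.244) = 4.08.
Conjugate-depth relation: y₂/y₁ = ½[√(1 + 8Fr₁²) − 1] = ½[√134.1 − 1] = 5.29.
y₂ = 5.29 × 0.244 = 1.29 m.
Tailwater y_tw = 0.933 m: y_tw < y₂, so the jump is swept downstream.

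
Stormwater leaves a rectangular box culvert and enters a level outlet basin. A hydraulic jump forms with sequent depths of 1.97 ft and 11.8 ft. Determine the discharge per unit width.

q = 71.8 ft²/s

For a rectangular channel the momentum equation gives q² = ½·g·y₁·y₂·(y₁ + y₂) = ½×32.2×1.97×11.8×13.8 = 5154.
q = √5154 = 71.8 ft²/s.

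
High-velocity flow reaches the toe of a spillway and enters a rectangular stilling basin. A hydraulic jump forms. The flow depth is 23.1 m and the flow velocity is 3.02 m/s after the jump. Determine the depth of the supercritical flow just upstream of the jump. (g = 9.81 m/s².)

y₁ = 1.73 m

Fr₂ = V₂/√(g·y₂) = 3.02/√(9.81×23.1) = 0.201.
Since the conjugate-depth ratio holds either way, y₁/y₂ = ½[√(1 + 8Fr₂²) − 1] = ½[√1.322 − 1] = 0.0749.
y₁ = 0.0749 × 23.1 = 1.73 m.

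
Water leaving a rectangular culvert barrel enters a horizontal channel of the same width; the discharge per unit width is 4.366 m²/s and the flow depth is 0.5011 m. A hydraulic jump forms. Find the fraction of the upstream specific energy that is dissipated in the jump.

ΔE/E₁ = 0.383 (38.3%)

V₁ = q/y₁ = 4.366/0.5011 = 8.713 m/s. Fr₁ = V₁/√(g·y₁) = 8.713/√(9.81×0.5011) = 3.930.
From the momentum equation for a rectangular channel, y₂/y₁ = ½[√(1 + 8Fr₁²) − 1] = ½[√124.54 − 1] = 5.080.
y₂ = 5.080 × 0.5011 = 2.546 m.
E₁ = y₁ + V₁²/2g = 4.370 m. ΔE = (y₂ − y₁)³/(4y₁y₂) = 1.675 m. ΔE/E₁ = 1.675/4.370 = 0.383.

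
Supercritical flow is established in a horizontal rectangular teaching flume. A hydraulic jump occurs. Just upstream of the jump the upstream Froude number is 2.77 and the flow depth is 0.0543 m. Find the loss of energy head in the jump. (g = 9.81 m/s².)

Fr₁ = 2.77 (given).
Bélanger equation: y₂/y₁ = ½[√(1 + 8Fr₁²) − 1] = ½[√62.38 − 1] = 3.45.
y₂ = 3.45 × 0.0543 = 0.187 m.
V₁ = Fr₁·√(g·y₁) = 2.77×√(9.81×0.0543) = 2.02 m/s; q = V₁·y₁ = 0.110 m²/s. V₂ = q/y₂ = 0.110/0.187 = 0.586 m/s. E₁ = y₁ + V₁²/2g = 0.263 m; E₂ = y₂ + V₂²/2g = 0.205 m. ΔE = E₁ − E₂ = 0.0578 m.

ΔE = 0.0578 m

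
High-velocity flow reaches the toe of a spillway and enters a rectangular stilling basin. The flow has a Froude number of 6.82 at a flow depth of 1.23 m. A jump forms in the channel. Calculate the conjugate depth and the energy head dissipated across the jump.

Fr₁ = 6.82 (given).
Sequent-depth ratio: y₂/y₁ = ½[√(1 + 8Fr₁²) − 1] = ½[√373.1 − 1] = 9.16.
y₂ = 9.16 × 1.23 = 11.3 m.
V₁ = Fr₁·√(g·y₁) = 6.82×√(9.81×1.23) = 23.7 m/s; q = V₁·y₁ = 29.1 m²/s. V₂ = q/y₂ = 29.1/11.3 = 2.59 m/s. E₁ = y₁ + V₁²/2g = 29.8 m; E₂ = y₂ + V₂²/2g = 11.6 m. ΔE = E₁ − E₂ = 18.2 m.

y₂ = 11.3 m; ΔE = 18.2 m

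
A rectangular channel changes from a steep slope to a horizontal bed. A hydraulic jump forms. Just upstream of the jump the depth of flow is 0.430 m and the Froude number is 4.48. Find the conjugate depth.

Fr₁ = 4.48 (given).
From the momentum equation for a rectangular channel, y₂/y₁ = ½[√(1 + 8Fr₁²) − 1] = ½[√161.6 − 1] = 5.86.
y₂ = 5.86 × 0.430 = 2.52 m.

y₂ = 2.52 m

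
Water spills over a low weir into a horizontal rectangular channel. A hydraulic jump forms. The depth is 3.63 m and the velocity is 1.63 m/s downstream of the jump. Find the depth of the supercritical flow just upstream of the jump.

Fr₂ = V₂/√(g·y₂) = 1.63/√(9.81×3.63) = 0.273.
The Bélanger relation is symmetric: y₁/y₂ = ½[√(1 + 8Fr₂²) − 1] = ½[√1.597 − 1] = 0.132.
y₁ = 0.132 × 3.63 = 0.479 m.

y₁ = 0.479 m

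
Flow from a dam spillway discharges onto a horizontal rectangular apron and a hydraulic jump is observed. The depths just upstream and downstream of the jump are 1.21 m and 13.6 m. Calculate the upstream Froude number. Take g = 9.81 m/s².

For a rectangular channel the momentum equation gives q² = ½·g·y₁·y₂·(y₁ + y₂) = ½×9.81×1.21×13.6×14.8 = 1195.
q = √1195 = 34.6 m²/s.
V₁ = q/y₁ = 28.6 m/s; Fr₁ = V₁/√(g·y₁) = 8.29.

Fr₁ = 8.29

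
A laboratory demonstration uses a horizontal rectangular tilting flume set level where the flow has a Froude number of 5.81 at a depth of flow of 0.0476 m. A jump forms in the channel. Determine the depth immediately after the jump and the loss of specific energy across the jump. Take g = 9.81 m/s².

Fr₁ = 5.81 (given).
From the momentum equation for a rectangular channel, y₂/y₁ = ½[√(1 + 8Fr₁²) − 1] = ½[√271.0 − 1] = 7.73.
y₂ = 7.73 × 0.0476 = 0.368 m.
V₁ = Fr₁·√(g·y₁) = 5.81×√(9.81×0.0476) = 3.97 m/s; q = V₁·y₁ = 0.189 m²/s. V₂ = q/y₂ = 0.189/0.368 = 0.513 m/s. E₁ = y₁ + V₁²/2g = 0.851 m; E₂ = y₂ + V₂²/2g = 0.381 m. ΔE = E₁ − E₂ = 0.470 m.

y₂ = 0.368 m; ΔE = 0.470 m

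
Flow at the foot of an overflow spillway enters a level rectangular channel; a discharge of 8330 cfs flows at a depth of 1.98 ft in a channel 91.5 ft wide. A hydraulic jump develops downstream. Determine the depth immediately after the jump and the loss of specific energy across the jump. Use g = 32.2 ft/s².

y₂ = 15.2 ft; ΔE = 19.1 ft

q = Q/b = 8330/91.5 = 91.0 ft²/s; V₁ = q/y₁ = 46.0 ft/s. Fr₁ = V₁/√(g·y₁) = 5.76.
By Bélanger, y₂/y₁ = ½[√(1 + 8Fr₁²) − 1] = ½[√266.3 − 1] = 7.66.
y₂ = 7.66 × 1.98 = 15.2 ft.
Head loss: ΔE = (y₂ − y₁)³/(4y₁y₂) = (15.2 − 1.98)³/(4×1.98×15.2) = 2292/120 = 19.1 ft.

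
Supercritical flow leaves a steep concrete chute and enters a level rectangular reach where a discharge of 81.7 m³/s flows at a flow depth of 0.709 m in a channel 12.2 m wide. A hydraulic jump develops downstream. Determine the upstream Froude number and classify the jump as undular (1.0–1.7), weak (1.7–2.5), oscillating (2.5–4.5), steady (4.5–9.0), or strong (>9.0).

Fr₁ = 3.58; oscillating jump

q = Q/b = 81.7/12.2 = 6.70 m²/s; V₁ = q/y₁ = 9.45 m/s. Fr₁ = V₁/√(g·y₁) = 3.58.
Fr₁ = 3.58 lies in the oscillating range.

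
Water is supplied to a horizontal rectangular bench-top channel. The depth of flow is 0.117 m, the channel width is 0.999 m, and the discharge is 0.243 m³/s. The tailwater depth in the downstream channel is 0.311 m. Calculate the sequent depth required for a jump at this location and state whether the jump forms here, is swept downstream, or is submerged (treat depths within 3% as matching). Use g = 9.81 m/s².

q = Q/b = 0.243/0.999 = 0.243 m²/s; V₁ = q/y₁ = 2.08 m/s. Fr₁ = V₁/√(g·y₁) = 1.94.
Sequent-depth ratio: y₂/y₁ = ½[√(1 + 8Fr₁²) − 1] = ½[√31.13 − 1] = 2.29.
y₂ = 2.29 × 0.117 = 0.268 m.
Tailwater y_tw = 0.311 m: y_tw > y₂, so the jump is submerged.

y₂ = 0.268 m; the jump is submerged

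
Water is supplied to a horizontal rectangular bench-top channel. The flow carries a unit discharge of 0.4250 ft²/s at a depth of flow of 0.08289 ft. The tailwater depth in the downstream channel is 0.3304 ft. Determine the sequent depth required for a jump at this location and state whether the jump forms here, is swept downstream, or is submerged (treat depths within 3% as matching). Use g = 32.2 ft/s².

y₂ = 0.3288 ft; the jump forms here

V₁ = q/y₁ = 0.4250/0.08289 = 5.127 ft/s. Fr₁ = V₁/√(g·y₁) = 5.127/√(32.2×0.08289) = 3.138.
Sequent-depth ratio: y₂/y₁ = ½[√(1 + 8Fr₁²) − 1] = ½[√79.796 − 1] = 3.966.
y₂ = 3.966 × 0.08289 = 0.3288 ft.
Tailwater y_tw = 0.3304 ft: y_tw ≈ y₂, so the jump forms here.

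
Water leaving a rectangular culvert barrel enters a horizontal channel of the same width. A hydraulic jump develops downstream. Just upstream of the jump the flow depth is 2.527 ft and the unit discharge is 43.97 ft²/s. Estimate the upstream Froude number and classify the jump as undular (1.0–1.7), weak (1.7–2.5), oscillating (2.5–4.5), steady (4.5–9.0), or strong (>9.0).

Fr₁ = 1.929; weak jump

V₁ = q/y₁ = 43.97/2.527 = 17.40 ft/s. Fr₁ = V₁/√(g·y₁) = 17.40/√(32.2×2.527) = 1.929.
Fr₁ = 1.929 lies in the weak range.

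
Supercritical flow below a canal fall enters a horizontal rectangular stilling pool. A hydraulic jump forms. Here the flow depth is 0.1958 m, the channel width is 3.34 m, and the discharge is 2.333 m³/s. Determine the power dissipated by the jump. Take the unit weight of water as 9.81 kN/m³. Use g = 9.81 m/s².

q = Q/b = 2.333/3.34 = 0.6985 m²/s; V₁ = q/y₁ = 3.567 m/s. Fr₁ = V₁/√(g·y₁) = 2.574.
By Bélanger, y₂/y₁ = ½[√(1 + 8Fr₁²) − 1] = ½[√54.005 − 1] = 3.174.
y₂ = 3.174 × 0.1958 = 0.6216 m.
Head loss: ΔE = (y₂ − y₁)³/(4y₁y₂) = (0.6216 − 0.1958)³/(4×0.1958×0.6216) = 0.07717/0.4868 = 0.1585 m.
P = γ·Q·ΔE = 9.81 × 2.333 × 0.1585 = 3.628 kW.

P = 3.628 kW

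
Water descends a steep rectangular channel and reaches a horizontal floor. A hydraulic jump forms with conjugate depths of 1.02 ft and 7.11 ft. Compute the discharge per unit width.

For a rectangular channel the momentum equation gives q² = ½·g·y₁·y₂·(y₁ + y₂) = ½×32.2×1.02×7.11×8.13 = 949.
q = √949 = 30.8 ft²/s.

q = 30.8 ft²/s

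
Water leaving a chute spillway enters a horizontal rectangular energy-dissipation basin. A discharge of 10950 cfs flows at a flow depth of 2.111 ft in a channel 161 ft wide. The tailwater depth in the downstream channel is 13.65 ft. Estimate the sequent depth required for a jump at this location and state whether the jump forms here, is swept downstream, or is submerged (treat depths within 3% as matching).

q = Q/b = 10950/161 = 68.01 ft²/s; V₁ = q/y₁ = 32.22 ft/s. Fr₁ = V₁/√(g·y₁) = 3.908.
Conjugate-depth relation: y₂/y₁ = ½[√(1 + 8Fr₁²) − 1] = ½[√123.16 − 1] = 5.049.
y₂ = 5.049 × 2.111 = 10.66 ft.
Tailwater y_tw = 13.65 ft: y_tw > y₂, so the jump is submerged.

y₂ = 10.66 ft; the jump is submerged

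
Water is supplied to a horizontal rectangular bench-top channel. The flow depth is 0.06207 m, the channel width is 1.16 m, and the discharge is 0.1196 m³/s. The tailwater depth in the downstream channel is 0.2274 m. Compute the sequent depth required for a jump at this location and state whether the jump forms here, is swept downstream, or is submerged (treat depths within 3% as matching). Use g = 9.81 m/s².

q = Q/b = 0.1196/1.16 = 0.1031 m²/s; V₁ = q/y₁ = 1.661 m/s. Fr₁ = V₁/√(g·y₁) = 2.129.
Conjugate-depth relation: y₂/y₁ = ½[√(1 + 8Fr₁²) − 1] = ½[√37.251 − 1] = 2.552.
y₂ = 2.552 × 0.06207 = 0.1584 m.
Tailwater y_tw = 0.2274 m: y_tw > y₂, so the jump is submerged.

y₂ = 0.1584 m; the jump is submerged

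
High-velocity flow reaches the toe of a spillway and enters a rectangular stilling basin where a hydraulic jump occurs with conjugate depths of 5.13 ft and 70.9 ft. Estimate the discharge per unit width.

q = 667 ft²/s

For a rectangular channel the momentum equation gives q² = ½·g·y₁·y₂·(y₁ + y₂) = ½×32.2×5.13×70.9×76.0 = 445220.
q = √445220 = 667 ft²/s.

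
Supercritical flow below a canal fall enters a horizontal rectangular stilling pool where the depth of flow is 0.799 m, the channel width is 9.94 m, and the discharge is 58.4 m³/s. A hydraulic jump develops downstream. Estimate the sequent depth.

y₂ = 2.60 m

q = Q/b = 58.4/9.94 = 5.88 m²/s; V₁ = q/y₁ = 7.35 m/s. Fr₁ = V₁/√(g·y₁) = 2.63.
Sequent-depth ratio: y₂/y₁ = ½[√(1 + 8Fr₁²) − 1] = ½[√56.19 − 1] = 3.25.
y₂ = 3.25 × 0.799 = 2.60 m.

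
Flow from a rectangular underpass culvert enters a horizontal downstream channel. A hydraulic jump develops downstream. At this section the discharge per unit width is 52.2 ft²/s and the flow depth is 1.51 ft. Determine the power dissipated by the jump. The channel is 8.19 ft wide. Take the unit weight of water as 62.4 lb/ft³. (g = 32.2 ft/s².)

V₁ = q/y₁ = 52.2/1.51 = 34.6 ft/s. Fr₁ = V₁/√(g·y₁) = 34.6/√(32.2×1.51) = 4.96.
Sequent-depth ratio: y₂/y₁ = ½[√(1 + 8Fr₁²) − 1] = ½[√197.6 − 1] = 6.53.
y₂ = 6.53 × 1.51 = 9.86 ft.
Head loss: ΔE = (y₂ − y₁)³/(4y₁y₂) = (9.86 − 1.51)³/(4×1.51×9.86) = 582/59.5 = 9.77 ft.
Q = q·b = 52.2 × 8.19 = 428 cfs. P = γ·Q·ΔE/550 = 62.4 × 428 × 9.77 / 550 = 474 hp.

P = 474 hp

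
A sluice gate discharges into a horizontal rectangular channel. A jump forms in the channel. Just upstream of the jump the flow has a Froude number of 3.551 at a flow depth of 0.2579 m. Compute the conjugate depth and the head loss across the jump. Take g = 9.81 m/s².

y₂ = 1.173 m; ΔE = 0.6327 m

Fr₁ = 3.551 (given).
By Bélanger, y₂/y₁ = ½[√(1 + 8Fr₁²) − 1] = ½[√101.88 − 1] = 4.547.
y₂ = 4.547 × 0.2579 = 1.173 m.
Head loss: ΔE = (y₂ − y₁)³/(4y₁y₂) = (1.173 − 0.2579)³/(4×0.2579×1.173) = 0.7653/1.210 = 0.6327 m.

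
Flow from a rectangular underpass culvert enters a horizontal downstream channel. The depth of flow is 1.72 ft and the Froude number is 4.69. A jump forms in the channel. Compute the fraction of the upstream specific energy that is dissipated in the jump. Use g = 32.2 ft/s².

ΔE/E₁ = 0.463 (46.3%)

Fr₁ = 4.69 (given).
By Bélanger, y₂/y₁ = ½[√(1 + 8Fr₁²) − 1] = ½[√177.0 − 1] = 6.15.
y₂ = 6.15 × 1.72 = 10.6 ft.
E₁ = y₁(1 + Fr₁²/2) = 1.72×(1 + 4.69²/2) = 20.6 ft. ΔE = (y₂ − y₁)³/(4y₁y₂) = 9.56 ft. ΔE/E₁ = 9.56/20.6 = 0.463.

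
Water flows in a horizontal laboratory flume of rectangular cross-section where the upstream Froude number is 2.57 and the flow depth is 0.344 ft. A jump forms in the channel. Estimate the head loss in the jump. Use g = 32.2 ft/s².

Fr₁ = 2.57 (given).
Bélanger equation: y₂/y₁ = ½[√(1 + 8Fr₁²) − 1] = ½[√53.84 − 1] = 3.17.
y₂ = 3.17 × 0.344 = 1.09 ft.
Head loss: ΔE = (y₂ − y₁)³/(4y₁y₂) = (1.09 − 0.344)³/(4×0.344×1.09) = 0.415/1.50 = 0.277 ft.

ΔE = 0.277 ft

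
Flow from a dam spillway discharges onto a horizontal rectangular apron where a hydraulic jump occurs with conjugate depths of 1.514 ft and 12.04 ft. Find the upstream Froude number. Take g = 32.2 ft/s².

Fr₁ = 5.966

For a rectangular channel the momentum equation gives q² = ½·g·y₁·y₂·(y₁ + y₂) = ½×32.2×1.514×12.04×13.55 = 3978.
q = √3978 = 63.07 ft²/s.
V₁ = q/y₁ = 41.66 ft/s; Fr₁ = V₁/√(g·y₁) = 5.966.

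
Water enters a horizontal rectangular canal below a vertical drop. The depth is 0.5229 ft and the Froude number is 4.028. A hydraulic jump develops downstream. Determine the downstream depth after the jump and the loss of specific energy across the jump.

Fr₁ = 4.028 (given).
Sequent-depth ratio: y₂/y₁ = ½[√(1 + 8Fr₁²) − 1] = ½[√130.80 − 1] = 5.218.
y₂ = 5.218 × 0.5229 = 2.729 ft.
V₁ = Fr₁·√(g·y₁) = 4.028×√(32.2×0.5229) = 16.53 ft/s; q = V₁·y₁ = 8.643 ft²/s. V₂ = q/y₂ = 8.643/2.729 = 3.167 ft/s. E₁ = y₁ + V₁²/2g = 4.765 ft; E₂ = y₂ + V₂²/2g = 2.884 ft. ΔE = E₁ − E₂ = 1.880 ft.

y₂ = 2.729 ft; ΔE = 1.880 ft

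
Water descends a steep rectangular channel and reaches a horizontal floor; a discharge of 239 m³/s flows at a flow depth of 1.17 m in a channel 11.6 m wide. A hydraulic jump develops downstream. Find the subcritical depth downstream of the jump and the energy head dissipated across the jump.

y₂ = 8.04 m; ΔE = 8.60 m

q = Q/b = 239/11.6 = 20.6 m²/s; V₁ = q/y₁ = 17.6 m/s. Fr₁ = V₁/√(g·y₁) = 5.20.
By Bélanger, y₂/y₁ = ½[√(1 + 8Fr₁²) − 1] = ½[√217.1 − 1] = 6.87.
y₂ = 6.87 × 1.17 = 8.04 m.
Head loss: ΔE = (y₂ − y₁)³/(4y₁y₂) = (8.04 − 1.17)³/(4×1.17×8.04) = 324/37.6 = 8.60 m.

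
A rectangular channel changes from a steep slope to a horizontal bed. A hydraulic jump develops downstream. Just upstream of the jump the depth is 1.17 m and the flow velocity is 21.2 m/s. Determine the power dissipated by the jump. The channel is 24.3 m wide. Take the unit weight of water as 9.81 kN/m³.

P = 82568 kW

Fr₁ = V₁/√(g·y₁) = 21.2/√(9.81×1.17) = 6.26.
Sequent-depth ratio: y₂/y₁ = ½[√(1 + 8Fr₁²) − 1] = ½[√314.3 − 1] = 8.36.
y₂ = 8.36 × 1.17 = 9.79 m.
Head loss: ΔE = (y₂ − y₁)³/(4y₁y₂) = (9.79 − 1.17)³/(4×1.17×9.79) = 640/45.8 = 14.0 m.
q = V₁·y₁ = 21.2 × 1.17 = 24.8 m²/s. Q = q·b = 24.8 × 24.3 = 603 m³/s. P = γ·Q·ΔE = 9.81 × 603 × 14.0 = 82568 kW.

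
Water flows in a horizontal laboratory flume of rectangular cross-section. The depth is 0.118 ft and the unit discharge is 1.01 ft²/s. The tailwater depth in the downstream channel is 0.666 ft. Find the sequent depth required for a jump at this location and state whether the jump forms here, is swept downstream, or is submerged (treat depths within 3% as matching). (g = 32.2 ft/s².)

V₁ = q/y₁ = 1.01/0.118 = 8.56 ft/s. Fr₁ = V₁/√(g·y₁) = 8.56/√(32.2×0.118) = 4.39.
From the momentum equation for a rectangular channel, y₂/y₁ = ½[√(1 + 8Fr₁²) − 1] = ½[√155.3 − 1] = 5.73.
y₂ = 5.73 × 0.118 = 0.676 ft.
Tailwater y_tw = 0.666 ft: y_tw ≈ y₂, so the jump forms here.

y₂ = 0.676 ft; the jump forms here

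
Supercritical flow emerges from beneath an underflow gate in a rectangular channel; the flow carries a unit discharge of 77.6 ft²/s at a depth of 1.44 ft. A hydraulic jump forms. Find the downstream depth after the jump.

y₂ = 15.4 ft

V₁ = q/y₁ = 77.6/1.44 = 53.9 ft/s. Fr₁ = V₁/√(g·y₁) = 53.9/√(32.2×1.44) = 7.91.
From the momentum equation for a rectangular channel, y₂/y₁ = ½[√(1 + 8Fr₁²) − 1] = ½[√502.0 − 1] = 10.7.
y₂ = 10.7 × 1.44 = 15.4 ft.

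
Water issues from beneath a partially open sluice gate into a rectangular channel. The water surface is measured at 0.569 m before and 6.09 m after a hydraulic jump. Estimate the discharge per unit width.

For a rectangular channel the momentum equation gives q² = ½·g·y₁·y₂·(y₁ + y₂) = ½×9.81×0.569×6.09×6.66 = 113.
q = √113 = 10.6 m²/s.

q = 10.6 m²/s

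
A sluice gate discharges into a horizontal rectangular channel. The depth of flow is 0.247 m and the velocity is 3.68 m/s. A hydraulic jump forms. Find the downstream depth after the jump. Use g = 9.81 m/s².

Fr₁ = V₁/√(g·y₁) = 3.68/√(9.81×0.247) = 2.36.
From the momentum equation for a rectangular channel, y₂/y₁ = ½[√(1 + 8Fr₁²) − 1] = ½[√45.71 − 1] = 2.88.
y₂ = 2.88 × 0.247 = 0.711 m.

y₂ = 0.711 m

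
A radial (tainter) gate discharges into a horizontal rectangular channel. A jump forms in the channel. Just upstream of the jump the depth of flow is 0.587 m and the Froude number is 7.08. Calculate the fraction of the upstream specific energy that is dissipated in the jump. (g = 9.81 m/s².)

ΔE/E₁ = 0.624 (62.4%)

Fr₁ = 7.08 (given).
Bélanger equation: y₂/y₁ = ½[√(1 + 8Fr₁²) − 1] = ½[√402.0 − 1] = 9.53.
y₂ = 9.53 × 0.587 = 5.59 m.
E₁ = y₁(1 + Fr₁²/2) = 0.587×(1 + 7.08²/2) = 15.3 m. ΔE = (y₂ − y₁)³/(4y₁y₂) = 9.55 m. ΔE/E₁ = 9.55/15.3 = 0.624.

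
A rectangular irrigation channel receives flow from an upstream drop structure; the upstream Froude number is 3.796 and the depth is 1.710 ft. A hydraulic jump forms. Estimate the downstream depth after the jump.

Fr₁ = 3.796 (given).
From the momentum equation for a rectangular channel, y₂/y₁ = ½[√(1 + 8Fr₁²) − 1] = ½[√116.28 − 1] = 4.892.
y₂ = 4.892 × 1.710 = 8.365 ft.

y₂ = 8.365 ft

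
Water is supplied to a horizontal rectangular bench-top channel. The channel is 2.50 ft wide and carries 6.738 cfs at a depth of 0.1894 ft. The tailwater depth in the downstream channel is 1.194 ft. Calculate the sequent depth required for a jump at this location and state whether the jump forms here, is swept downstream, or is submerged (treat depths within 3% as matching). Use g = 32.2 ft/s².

q = Q/b = 6.738/2.50 = 2.695 ft²/s; V₁ = q/y₁ = 14.23 ft/s. Fr₁ = V₁/√(g·y₁) = 5.762.
Bélanger equation: y₂/y₁ = ½[√(1 + 8Fr₁²) − 1] = ½[√266.63 − 1] = 7.664.
y₂ = 7.664 × 0.1894 = 1.452 ft.
Tailwater y_tw = 1.194 ft: y_tw < y₂, so the jump is swept downstream.

y₂ = 1.452 ft; the jump is swept downstream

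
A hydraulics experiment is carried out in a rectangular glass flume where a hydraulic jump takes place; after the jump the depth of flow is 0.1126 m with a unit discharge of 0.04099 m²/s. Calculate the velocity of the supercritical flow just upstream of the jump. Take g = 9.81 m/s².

V₂ = q/y₂ = 0.04099/0.1126 = 0.3640 m/s; Fr₂ = V₂/√(g·y₂) = 0.3464.
Since the conjugate-depth ratio holds either way, y₁/y₂ = ½[√(1 + 8Fr₂²) − 1] = ½[√1.9598 − 1] = 0.2000.
y₁ = 0.2000 × 0.1126 = 0.02252 m.
V₁ = q/y₁ = 0.04099/0.02252 = 1.821 m/s.

V₁ = 1.821 m/s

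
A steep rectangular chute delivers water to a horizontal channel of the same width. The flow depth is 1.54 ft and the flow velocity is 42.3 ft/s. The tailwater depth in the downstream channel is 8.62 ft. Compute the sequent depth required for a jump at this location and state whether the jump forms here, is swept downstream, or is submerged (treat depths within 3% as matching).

Fr₁ = V₁/√(g·y₁) = 42.3/√(32.2×1.54) = 6.01.
Conjugate-depth relation: y₂/y₁ = ½[√(1 + 8Fr₁²) − 1] = ½[√289.7 − 1] = 8.01.
y₂ = 8.01 × 1.54 = 12.3 ft.
Tailwater y_tw = 8.62 ft: y_tw < y₂, so the jump is swept downstream.

y₂ = 12.3 ft; the jump is swept downstream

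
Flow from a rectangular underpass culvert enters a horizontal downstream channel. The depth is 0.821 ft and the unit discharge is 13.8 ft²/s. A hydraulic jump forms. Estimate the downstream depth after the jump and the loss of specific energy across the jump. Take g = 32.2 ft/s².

y₂ = 3.41 ft; ΔE = 1.55 ft

V₁ = q/y₁ = 13.8/0.821 = 16.8 ft/s. Fr₁ = V₁/√(g·y₁) = 16.8/√(32.2×0.821) = 3.27.
From the momentum equation for a rectangular channel, y₂/y₁ = ½[√(1 + 8Fr₁²) − 1] = ½[√86.50 − 1] = 4.15.
y₂ = 4.15 × 0.821 = 3.41 ft.
Head loss: ΔE = (y₂ − y₁)³/(4y₁y₂) = (3.41 − 0.821)³/(4×0.821×3.41) = 17.3/11.2 = 1.55 ft.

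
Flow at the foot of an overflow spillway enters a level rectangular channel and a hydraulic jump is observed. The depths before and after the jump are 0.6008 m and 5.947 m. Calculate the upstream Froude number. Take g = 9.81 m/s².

For a rectangular channel the momentum equation gives q² = ½·g·y₁·y₂·(y₁ + y₂) = ½×9.81×0.6008×5.947×6.548 = 114.8.
q = √114.8 = 10.71 m²/s.
V₁ = q/y₁ = 17.83 m/s; Fr₁ = V₁/√(g·y₁) = 7.344.

Fr₁ = 7.344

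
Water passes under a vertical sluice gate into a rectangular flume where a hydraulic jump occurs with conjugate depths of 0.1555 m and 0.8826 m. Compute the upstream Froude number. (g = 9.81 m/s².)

Fr₁ = 4.353

For a rectangular channel the momentum equation gives q² = ½·g·y₁·y₂·(y₁ + y₂) = ½×9.81×0.1555×0.8826×1.038 = 0.6988.
q = √0.6988 = 0.8360 m²/s.
V₁ = q/y₁ = 5.376 m/s; Fr₁ = V₁/√(g·y₁) = 4.353.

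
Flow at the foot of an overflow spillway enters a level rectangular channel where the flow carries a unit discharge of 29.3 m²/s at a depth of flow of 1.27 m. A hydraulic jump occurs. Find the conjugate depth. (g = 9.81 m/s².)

y₂ = 11.1 m

V₁ = q/y₁ = 29.3/1.27 = 23.1 m/s. Fr₁ = V₁/√(g·y₁) = 23.1/√(9.81×1.27) = 6.54.
From the momentum equation for a rectangular channel, y₂/y₁ = ½[√(1 + 8Fr₁²) − 1] = ½[√342.8 − 1] = 8.76.
y₂ = 8.76 × 1.27 = 11.1 m.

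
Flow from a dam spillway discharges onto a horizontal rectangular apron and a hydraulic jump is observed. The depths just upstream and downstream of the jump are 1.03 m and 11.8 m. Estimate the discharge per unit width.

For a rectangular channel the momentum equation gives q² = ½·g·y₁·y₂·(y₁ + y₂) = ½×9.81×1.03×11.8×12.8 = 765.
q = √765 = 27.7 m²/s.

q = 27.7 m²/s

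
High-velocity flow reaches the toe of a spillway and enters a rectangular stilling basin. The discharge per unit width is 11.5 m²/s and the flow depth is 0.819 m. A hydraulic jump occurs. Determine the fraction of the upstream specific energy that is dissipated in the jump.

ΔE/E₁ = 0.487 (48.7%)

V₁ = q/y₁ = 11.5/0.819 = 14.0 m/s. Fr₁ = V₁/√(g·y₁) = 14.0/√(9.81×0.819) = 4.95.
From the momentum equation for a rectangular channel, y₂/y₁ = ½[√(1 + 8Fr₁²) − 1] = ½[√197.3 − 1] = 6.52.
y₂ = 6.52 × 0.819 = 5.34 m.
E₁ = y₁ + V₁²/2g = 10.9 m. ΔE = (y₂ − y₁)³/(4y₁y₂) = 5.29 m. ΔE/E₁ = 5.29/10.9 = 0.487.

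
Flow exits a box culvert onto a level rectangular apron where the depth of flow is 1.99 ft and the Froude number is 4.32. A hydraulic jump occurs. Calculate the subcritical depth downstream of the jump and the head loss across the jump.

y₂ = 11.2 ft; ΔE = 8.77 ft

Fr₁ = 4.32 (given).
From the momentum equation for a rectangular channel, y₂/y₁ = ½[√(1 + 8Fr₁²) − 1] = ½[√150.3 − 1] = 5.63.
y₂ = 5.63 × 1.99 = 11.2 ft.
V₁ = Fr₁·√(g·y₁) = 4.32×√(32.2×1.99) = 34.6 ft/s; q = V₁·y₁ = 68.8 ft²/s. V₂ = q/y₂ = 68.8/11.2 = 6.14 ft/s. E₁ = y₁ + V₁²/2g = 20.6 ft; E₂ = y₂ + V₂²/2g = 11.8 ft. ΔE = E₁ − E₂ = 8.77 ft.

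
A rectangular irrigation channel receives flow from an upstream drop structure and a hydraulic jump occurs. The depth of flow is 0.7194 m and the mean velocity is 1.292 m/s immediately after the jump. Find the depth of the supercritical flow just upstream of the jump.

Fr₂ = V₂/√(g·y₂) = 1.292/√(9.81×0.7194) = 0.4863.
Since the conjugate-depth ratio holds either way, y₁/y₂ = ½[√(1 + 8Fr₂²) − 1] = ½[√2.8922 − 1] = 0.3503.
y₁ = 0.3503 × 0.7194 = 0.2520 m.

y₁ = 0.2520 m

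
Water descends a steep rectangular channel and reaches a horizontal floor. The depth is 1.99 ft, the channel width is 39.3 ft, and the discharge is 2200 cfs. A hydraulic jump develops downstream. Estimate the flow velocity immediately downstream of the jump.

V₂ = 6.26 ft/s

q = Q/b = 2200/39.3 = 56.0 ft²/s; V₁ = q/y₁ = 28.1 ft/s. Fr₁ = V₁/√(g·y₁) = 3.51.
By Bélanger, y₂/y₁ = ½[√(1 + 8Fr₁²) − 1] = ½[√99.80 − 1] = 4.49.
y₂ = 4.49 × 1.99 = 8.94 ft.
V₂ = q/y₂ = 56.0/8.94 = 6.26 ft/s.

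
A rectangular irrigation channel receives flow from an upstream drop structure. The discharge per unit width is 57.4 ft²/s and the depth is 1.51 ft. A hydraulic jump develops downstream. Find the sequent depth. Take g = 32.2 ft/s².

y₂ = 10.9 ft

V₁ = q/y₁ = 57.4/1.51 = 38.0 ft/s. Fr₁ = V₁/√(g·y₁) = 38.0/√(32.2×1.51) = 5.45.
Sequent-depth ratio: y₂/y₁ = ½[√(1 + 8Fr₁²) − 1] = ½[√238.8 − 1] = 7.23.
y₂ = 7.23 × 1.51 = 10.9 ft.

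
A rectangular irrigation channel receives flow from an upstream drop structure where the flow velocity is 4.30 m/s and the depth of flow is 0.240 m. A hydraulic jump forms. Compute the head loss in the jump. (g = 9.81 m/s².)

Fr₁ = V₁/√(g·y₁) = 4.30/√(9.81×0.240) = 2.80.
Sequent-depth ratio: y₂/y₁ = ½[√(1 + 8Fr₁²) − 1] = ½[√63.83 − 1] = 3.49.
y₂ = 3.49 × 0.240 = 0.839 m.
q = V₁·y₁ = 4.30 × 0.240 = 1.03 m²/s. V₂ = q/y₂ = 1.03/0.839 = 1.23 m/s. E₁ = y₁ + V₁²/2g = 1.18 m; E₂ = y₂ + V₂²/2g = 0.916 m. ΔE = E₁ − E₂ = 0.267 m.

ΔE = 0.267 m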